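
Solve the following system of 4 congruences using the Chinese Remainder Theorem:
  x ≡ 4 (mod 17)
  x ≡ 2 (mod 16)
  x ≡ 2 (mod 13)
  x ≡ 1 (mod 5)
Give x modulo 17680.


Product of moduli M = 17 · 16 · 13 · 5 = 17680.
Merge one congruence at a time:
  Start: x ≡ 4 (mod 17).
  Combine with x ≡ 2 (mod 16); new modulus lcm = 272.
    Write x = 4 + 17·t and substitute into x ≡ 2 (mod 16): 17·t ≡ 2 − 4 = -2 (mod 16).
    Reduce coefficients mod 16: 1·t ≡ 14 (mod 16).
    So t ≡ 14 (mod 16).
    Then x = 4 + 17·14 = 242, valid modulo lcm(17, 16) = 272: x ≡ 242 (mod 272).
  Combine with x ≡ 2 (mod 13); new modulus lcm = 3536.
    Write x = 242 + 272·t and substitute into x ≡ 2 (mod 13): 272·t ≡ 2 − 242 = -240 (mod 13).
    Reduce coefficients mod 13: 12·t ≡ 7 (mod 13).
    The inverse of 12 mod 13 is 12 (since 12·12 = 144 = 11·13 + 1), so t ≡ 12·7 = 84 ≡ 6 (mod 13).
    Then x = 242 + 272·6 = 1874, valid modulo lcm(272, 13) = 3536: x ≡ 1874 (mod 3536).
  Combine with x ≡ 1 (mod 5); new modulus lcm = 17680.
    Write x = 1874 + 3536·t and substitute into x ≡ 1 (mod 5): 3536·t ≡ 1 − 1874 = -1873 (mod 5).
    Reduce coefficients mod 5: 1·t ≡ 2 (mod 5).
    So t ≡ 2 (mod 5).
    Then x = 1874 + 3536·2 = 8946, valid modulo lcm(3536, 5) = 17680: x ≡ 8946 (mod 17680).
Verify against each original: 8946 mod 17 = 4, 8946 mod 16 = 2, 8946 mod 13 = 2, 8946 mod 5 = 1.

x ≡ 8946 (mod 17680).


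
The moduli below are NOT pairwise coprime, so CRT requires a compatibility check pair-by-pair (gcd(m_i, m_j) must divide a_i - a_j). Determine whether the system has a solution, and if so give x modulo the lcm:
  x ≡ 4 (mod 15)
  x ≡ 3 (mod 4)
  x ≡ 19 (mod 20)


Moduli 15, 4, 20 are not pairwise coprime, so CRT works modulo lcm(m_i) when all pairwise compatibility conditions hold.
Pairwise compatibility: gcd(m_i, m_j) must divide a_i - a_j for every pair.
Merge one congruence at a time:
  Start: x ≡ 4 (mod 15).
  Combine with x ≡ 3 (mod 4): gcd(15, 4) = 1; 3 - 4 = -1, which IS divisible by 1, so compatible.
    Write x = 4 + 15·t and substitute into x ≡ 3 (mod 4): 15·t ≡ 3 − 4 = -1 (mod 4).
    Reduce coefficients mod 4: 3·t ≡ 3 (mod 4).
    The inverse of 3 mod 4 is 3 (since 3·3 = 9 = 2·4 + 1), so t ≡ 3·3 = 9 ≡ 1 (mod 4).
    Then x = 4 + 15·1 = 19, valid modulo lcm(15, 4) = 60: x ≡ 19 (mod 60).
  Combine with x ≡ 19 (mod 20): gcd(60, 20) = 20; 19 - 19 = 0, which IS divisible by 20, so compatible.
    Write x = 19 + 60·t and substitute into x ≡ 19 (mod 20): 60·t ≡ 19 − 19 = 0 (mod 20).
    Divide the congruence (and modulus) by g = 20: 3·t ≡ 0 (mod 1).
    Modulo 1 every t works; take t = 0.
    Then x = 19 + 60·0 = 19, valid modulo lcm(60, 20) = 60: x ≡ 19 (mod 60).
Verify: 19 mod 15 = 4, 19 mod 4 = 3, 19 mod 20 = 19.

x ≡ 19 (mod 60).


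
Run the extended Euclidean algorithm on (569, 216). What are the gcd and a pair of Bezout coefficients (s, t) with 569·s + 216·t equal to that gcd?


Euclidean algorithm on (569, 216) — divide until remainder is 0:
  569 = 2 · 216 + 137
  216 = 1 · 137 + 79
  137 = 1 · 79 + 58
  79 = 1 · 58 + 21
  58 = 2 · 21 + 16
  21 = 1 · 16 + 5
  16 = 3 · 5 + 1
  5 = 5 · 1 + 0
gcd(569, 216) = 1.
Track Bezout coefficients alongside the remainders: start with r₀ = 569 = a·1 + b·0 (s = 1, t = 0) and r₁ = 216 = a·0 + b·1 (s = 0, t = 1); each new remainder r_{k+1} = r_{k-1} − q_k·r_k inherits s_{k+1} = s_{k-1} − q_k·s_k, t_{k+1} = t_{k-1} − q_k·t_k, so r_k = a·s_k + b·t_k at every step:
  q = 2: r = 137, s = 1 − 2·0 = 1, t = 0 − 2·1 = -2  (check: 569·1 + 216·(-2) = 137)
  q = 1: r = 79, s = 0 − 1·1 = -1, t = 1 − 1·(-2) = 3  (check: 569·(-1) + 216·3 = 79)
  q = 1: r = 58, s = 1 − 1·(-1) = 2, t = -2 − 1·3 = -5  (check: 569·2 + 216·(-5) = 58)
  q = 1: r = 21, s = -1 − 1·2 = -3, t = 3 − 1·(-5) = 8  (check: 569·(-3) + 216·8 = 21)
  q = 2: r = 16, s = 2 − 2·(-3) = 8, t = -5 − 2·8 = -21  (check: 569·8 + 216·(-21) = 16)
  q = 1: r = 5, s = -3 − 1·8 = -11, t = 8 − 1·(-21) = 29  (check: 569·(-11) + 216·29 = 5)
  q = 3: r = 1, s = 8 − 3·(-11) = 41, t = -21 − 3·29 = -108  (check: 569·41 + 216·(-108) = 1)
The row with r = 1 (the gcd) gives the Bezout coefficients s = 41, t = -108.
Result: 569 · (41) + 216 · (-108) = 1.

gcd(569, 216) = 1; s = 41, t = -108 (check: 569·41 + 216·(-108) = 1).


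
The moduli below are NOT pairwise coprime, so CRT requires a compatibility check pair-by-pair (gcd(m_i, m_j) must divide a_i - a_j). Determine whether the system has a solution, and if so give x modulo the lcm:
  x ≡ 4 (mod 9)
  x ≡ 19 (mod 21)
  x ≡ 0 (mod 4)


Moduli 9, 21, 4 are not pairwise coprime, so CRT works modulo lcm(m_i) when all pairwise compatibility conditions hold.
Pairwise compatibility: gcd(m_i, m_j) must divide a_i - a_j for every pair.
Merge one congruence at a time:
  Start: x ≡ 4 (mod 9).
  Combine with x ≡ 19 (mod 21): gcd(9, 21) = 3; 19 - 4 = 15, which IS divisible by 3, so compatible.
    Write x = 4 + 9·t and substitute into x ≡ 19 (mod 21): 9·t ≡ 19 − 4 = 15 (mod 21).
    Divide the congruence (and modulus) by g = 3: 3·t ≡ 5 (mod 7).
    The inverse of 3 mod 7 is 5 (since 3·5 = 15 = 2·7 + 1), so t ≡ 5·5 = 25 ≡ 4 (mod 7).
    Then x = 4 + 9·4 = 40, valid modulo lcm(9, 21) = 63: x ≡ 40 (mod 63).
  Combine with x ≡ 0 (mod 4): gcd(63, 4) = 1; 0 - 40 = -40, which IS divisible by 1, so compatible.
    Write x = 40 + 63·t and substitute into x ≡ 0 (mod 4): 63·t ≡ 0 − 40 = -40 (mod 4).
    Reduce coefficients mod 4: 3·t ≡ 0 (mod 4).
    The inverse of 3 mod 4 is 3 (since 3·3 = 9 = 2·4 + 1), so t ≡ 3·0 = 0 ≡ 0 (mod 4).
    Then x = 40 + 63·0 = 40, valid modulo lcm(63, 4) = 252: x ≡ 40 (mod 252).
Verify: 40 mod 9 = 4, 40 mod 21 = 19, 40 mod 4 = 0.

x ≡ 40 (mod 252).


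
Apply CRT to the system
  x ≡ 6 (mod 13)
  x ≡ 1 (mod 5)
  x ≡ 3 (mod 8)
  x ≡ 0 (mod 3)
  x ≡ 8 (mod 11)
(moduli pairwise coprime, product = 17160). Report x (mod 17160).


Product of moduli M = 13 · 5 · 8 · 3 · 11 = 17160.
Merge one congruence at a time:
  Start: x ≡ 6 (mod 13).
  Combine with x ≡ 1 (mod 5); new modulus lcm = 65.
    Write x = 6 + 13·t and substitute into x ≡ 1 (mod 5): 13·t ≡ 1 − 6 = -5 (mod 5).
    Reduce coefficients mod 5: 3·t ≡ 0 (mod 5).
    The inverse of 3 mod 5 is 2 (since 3·2 = 6 = 1·5 + 1), so t ≡ 2·0 = 0 ≡ 0 (mod 5).
    Then x = 6 + 13·0 = 6, valid modulo lcm(13, 5) = 65: x ≡ 6 (mod 65).
  Combine with x ≡ 3 (mod 8); new modulus lcm = 520.
    Write x = 6 + 65·t and substitute into x ≡ 3 (mod 8): 65·t ≡ 3 − 6 = -3 (mod 8).
    Reduce coefficients mod 8: 1·t ≡ 5 (mod 8).
    So t ≡ 5 (mod 8).
    Then x = 6 + 65·5 = 331, valid modulo lcm(65, 8) = 520: x ≡ 331 (mod 520).
  Combine with x ≡ 0 (mod 3); new modulus lcm = 1560.
    Write x = 331 + 520·t and substitute into x ≡ 0 (mod 3): 520·t ≡ 0 − 331 = -331 (mod 3).
    Reduce coefficients mod 3: 1·t ≡ 2 (mod 3).
    So t ≡ 2 (mod 3).
    Then x = 331 + 520·2 = 1371, valid modulo lcm(520, 3) = 1560: x ≡ 1371 (mod 1560).
  Combine with x ≡ 8 (mod 11); new modulus lcm = 17160.
    Write x = 1371 + 1560·t and substitute into x ≡ 8 (mod 11): 1560·t ≡ 8 − 1371 = -1363 (mod 11).
    Reduce coefficients mod 11: 9·t ≡ 1 (mod 11).
    The inverse of 9 mod 11 is 5 (since 9·5 = 45 = 4·11 + 1), so t ≡ 5·1 = 5 ≡ 5 (mod 11).
    Then x = 1371 + 1560·5 = 9171, valid modulo lcm(1560, 11) = 17160: x ≡ 9171 (mod 17160).
Verify against each original: 9171 mod 13 = 6, 9171 mod 5 = 1, 9171 mod 8 = 3, 9171 mod 3 = 0, 9171 mod 11 = 8.

x ≡ 9171 (mod 17160).


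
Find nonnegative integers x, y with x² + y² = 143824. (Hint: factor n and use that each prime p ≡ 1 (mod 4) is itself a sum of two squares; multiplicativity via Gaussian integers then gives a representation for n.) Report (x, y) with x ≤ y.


Step 1: Factor n = 143824 = 2^4 · 89 · 101.
Step 2: Check the mod-4 condition on each prime factor: 2 = 2 (special); 89 ≡ 1 (mod 4), exponent 1; 101 ≡ 1 (mod 4), exponent 1.
All primes ≡ 3 (mod 4) appear to even exponent (or don't appear), so by the two-squares theorem n IS expressible as a sum of two squares.
Step 3: Build a representation. Group n = k² · m with k = 4 and m = 89 · 101 = 8989 (a product of primes ≡ 1 (mod 4)); a representation of m scales to one of n via (k·x)² + (k·y)² = k²(x² + y²). Each prime p ≡ 1 (mod 4) is itself a sum of two squares; find a² by testing p − a² for a perfect square:
  89: 89 − 1² = 88, 89 − 2² = 85, 89 − 3² = 80, 89 − 4² = 73, 89 − 5² = 64 = 8² ⇒ 89 = 5² + 8².
  101: 101 − 1² = 100 = 10² ⇒ 101 = 1² + 10².
  Combine using the Brahmagupta–Fibonacci identity (a² + b²)(c² + d²) = (ac − bd)² + (ad + bc)² = (ac + bd)² + (ad − bc)²:
  89 · 101 = 8989: from (5² + 8²)(1² + 10²), take (5·1 − 8·10, 5·10 + 8·1) = (5 − 80, 50 + 8) = (-75, 58); dropping signs (only squares matter) gives (75, 58); check 75² + 58² = 5625 + 3364 = 8989 ✓.
  Scale by k = 4: (4·75, 4·58) = (300, 232).
Step 4: Order so x ≤ y and verify: 232² + 300² = 53824 + 90000 = 143824 = n. ✓

n = 143824 = 232² + 300² (one valid representation with x ≤ y).


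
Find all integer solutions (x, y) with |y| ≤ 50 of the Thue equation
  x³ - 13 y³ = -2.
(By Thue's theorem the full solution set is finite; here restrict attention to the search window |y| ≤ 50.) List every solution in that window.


The equation is x³ - 13y³ = -2. For fixed y, x³ = 13·y³ − 2, so a solution requires the RHS to be a perfect cube.
Strategy: iterate y from -50 to 50, compute RHS = 13·y³ − 2, and check whether it is a (positive or negative) perfect cube.
Check small values of y:
  y = 0: RHS = -2 is not a perfect cube.
  y = 1: RHS = 11 is not a perfect cube.
  y = -1: RHS = -15 is not a perfect cube.
  y = 2: RHS = 102 is not a perfect cube.
  y = -2: RHS = -106 is not a perfect cube.
  y = 3: RHS = 349 is not a perfect cube.
  y = -3: RHS = -353 is not a perfect cube.
Continuing the search up to |y| = 50 finds no solutions either.
No (x, y) in the scanned range satisfies the equation.

No integer solutions with |y| ≤ 50.


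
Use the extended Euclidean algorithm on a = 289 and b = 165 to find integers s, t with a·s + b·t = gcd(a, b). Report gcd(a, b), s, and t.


Euclidean algorithm on (289, 165) — divide until remainder is 0:
  289 = 1 · 165 + 124
  165 = 1 · 124 + 41
  124 = 3 · 41 + 1
  41 = 41 · 1 + 0
gcd(289, 165) = 1.
Track Bezout coefficients alongside the remainders: start with r₀ = 289 = a·1 + b·0 (s = 1, t = 0) and r₁ = 165 = a·0 + b·1 (s = 0, t = 1); each new remainder r_{k+1} = r_{k-1} − q_k·r_k inherits s_{k+1} = s_{k-1} − q_k·s_k, t_{k+1} = t_{k-1} − q_k·t_k, so r_k = a·s_k + b·t_k at every step:
  q = 1: r = 124, s = 1 − 1·0 = 1, t = 0 − 1·1 = -1  (check: 289·1 + 165·(-1) = 124)
  q = 1: r = 41, s = 0 − 1·1 = -1, t = 1 − 1·(-1) = 2  (check: 289·(-1) + 165·2 = 41)
  q = 3: r = 1, s = 1 − 3·(-1) = 4, t = -1 − 3·2 = -7  (check: 289·4 + 165·(-7) = 1)
The row with r = 1 (the gcd) gives the Bezout coefficients s = 4, t = -7.
Result: 289 · (4) + 165 · (-7) = 1.

gcd(289, 165) = 1; s = 4, t = -7 (check: 289·4 + 165·(-7) = 1).


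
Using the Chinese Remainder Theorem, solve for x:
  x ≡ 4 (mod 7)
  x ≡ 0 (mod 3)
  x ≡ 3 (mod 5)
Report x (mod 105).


Moduli 7, 3, 5 are pairwise coprime; by CRT there is a unique solution modulo M = 7 · 3 · 5 = 105.
Solve pairwise, accumulating the modulus:
  Start with x ≡ 4 (mod 7).
  Combine with x ≡ 0 (mod 3): since gcd(7, 3) = 1, we get a unique residue mod 21.
    Write x = 4 + 7·t and substitute into x ≡ 0 (mod 3): 7·t ≡ 0 − 4 = -4 (mod 3).
    Reduce coefficients mod 3: 1·t ≡ 2 (mod 3).
    So t ≡ 2 (mod 3).
    Then x = 4 + 7·2 = 18, valid modulo lcm(7, 3) = 21: x ≡ 18 (mod 21).
  Combine with x ≡ 3 (mod 5): since gcd(21, 5) = 1, we get a unique residue mod 105.
    Write x = 18 + 21·t and substitute into x ≡ 3 (mod 5): 21·t ≡ 3 − 18 = -15 (mod 5).
    Reduce coefficients mod 5: 1·t ≡ 0 (mod 5).
    So t ≡ 0 (mod 5).
    Then x = 18 + 21·0 = 18, valid modulo lcm(21, 5) = 105: x ≡ 18 (mod 105).
Verify: 18 mod 7 = 4 ✓, 18 mod 3 = 0 ✓, 18 mod 5 = 3 ✓.

x ≡ 18 (mod 105).


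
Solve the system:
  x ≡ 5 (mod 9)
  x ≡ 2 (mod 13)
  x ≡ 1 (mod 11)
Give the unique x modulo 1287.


Moduli 9, 13, 11 are pairwise coprime; by CRT there is a unique solution modulo M = 9 · 13 · 11 = 1287.
Solve pairwise, accumulating the modulus:
  Start with x ≡ 5 (mod 9).
  Combine with x ≡ 2 (mod 13): since gcd(9, 13) = 1, we get a unique residue mod 117.
    Write x = 5 + 9·t and substitute into x ≡ 2 (mod 13): 9·t ≡ 2 − 5 = -3 (mod 13).
    Reduce coefficients mod 13: 9·t ≡ 10 (mod 13).
    The inverse of 9 mod 13 is 3 (since 9·3 = 27 = 2·13 + 1), so t ≡ 3·10 = 30 ≡ 4 (mod 13).
    Then x = 5 + 9·4 = 41, valid modulo lcm(9, 13) = 117: x ≡ 41 (mod 117).
  Combine with x ≡ 1 (mod 11): since gcd(117, 11) = 1, we get a unique residue mod 1287.
    Write x = 41 + 117·t and substitute into x ≡ 1 (mod 11): 117·t ≡ 1 − 41 = -40 (mod 11).
    Reduce coefficients mod 11: 7·t ≡ 4 (mod 11).
    The inverse of 7 mod 11 is 8 (since 7·8 = 56 = 5·11 + 1), so t ≡ 8·4 = 32 ≡ 10 (mod 11).
    Then x = 41 + 117·10 = 1211, valid modulo lcm(117, 11) = 1287: x ≡ 1211 (mod 1287).
Verify: 1211 mod 9 = 5 ✓, 1211 mod 13 = 2 ✓, 1211 mod 11 = 1 ✓.

x ≡ 1211 (mod 1287).


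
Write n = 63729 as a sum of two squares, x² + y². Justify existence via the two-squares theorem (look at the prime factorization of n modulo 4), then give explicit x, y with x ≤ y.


Step 1: Factor n = 63729 = 3^2 · 73 · 97.
Step 2: Check the mod-4 condition on each prime factor: 3 ≡ 3 (mod 4), exponent 2 (must be even); 73 ≡ 1 (mod 4), exponent 1; 97 ≡ 1 (mod 4), exponent 1.
All primes ≡ 3 (mod 4) appear to even exponent (or don't appear), so by the two-squares theorem n IS expressible as a sum of two squares.
Step 3: Build a representation. Group n = k² · m with k = 3 and m = 73 · 97 = 7081 (a product of primes ≡ 1 (mod 4)); a representation of m scales to one of n via (k·x)² + (k·y)² = k²(x² + y²). Each prime p ≡ 1 (mod 4) is itself a sum of two squares; find a² by testing p − a² for a perfect square:
  73: 73 − 1² = 72, 73 − 2² = 69, 73 − 3² = 64 = 8² ⇒ 73 = 3² + 8².
  97: 97 − 1² = 96, 97 − 2² = 93, 97 − 3² = 88, 97 − 4² = 81 = 9² ⇒ 97 = 4² + 9².
  Combine using the Brahmagupta–Fibonacci identity (a² + b²)(c² + d²) = (ac − bd)² + (ad + bc)² = (ac + bd)² + (ad − bc)²:
  73 · 97 = 7081: from (3² + 8²)(4² + 9²), take (3·4 − 8·9, 3·9 + 8·4) = (12 − 72, 27 + 32) = (-60, 59); dropping signs (only squares matter) gives (60, 59); check 60² + 59² = 3600 + 3481 = 7081 ✓.
  Scale by k = 3: (3·60, 3·59) = (180, 177).
Step 4: Order so x ≤ y and verify: 177² + 180² = 31329 + 32400 = 63729 = n. ✓

n = 63729 = 177² + 180² (one valid representation with x ≤ y).


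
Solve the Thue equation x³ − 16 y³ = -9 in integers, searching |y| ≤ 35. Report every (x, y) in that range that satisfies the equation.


The equation is x³ - 16y³ = -9. For fixed y, x³ = 16·y³ − 9, so a solution requires the RHS to be a perfect cube.
Strategy: iterate y from -35 to 35, compute RHS = 16·y³ − 9, and check whether it is a (positive or negative) perfect cube.
Check small values of y:
  y = 0: RHS = -9 is not a perfect cube.
  y = 1: RHS = 7 is not a perfect cube.
  y = -1: RHS = -25 is not a perfect cube.
  y = 2: RHS = 119 is not a perfect cube.
  y = -2: RHS = -137 is not a perfect cube.
  y = 3: RHS = 423 is not a perfect cube.
  y = -3: RHS = -441 is not a perfect cube.
Continuing the search up to |y| = 35 finds no solutions either.
No (x, y) in the scanned range satisfies the equation.

No integer solutions with |y| ≤ 35.


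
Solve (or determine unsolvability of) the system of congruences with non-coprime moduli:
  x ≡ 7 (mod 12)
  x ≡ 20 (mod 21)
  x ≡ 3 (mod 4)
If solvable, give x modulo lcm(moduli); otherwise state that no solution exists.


Moduli 12, 21, 4 are not pairwise coprime, so CRT works modulo lcm(m_i) when all pairwise compatibility conditions hold.
Pairwise compatibility: gcd(m_i, m_j) must divide a_i - a_j for every pair.
Merge one congruence at a time:
  Start: x ≡ 7 (mod 12).
  Combine with x ≡ 20 (mod 21): gcd(12, 21) = 3, and 20 - 7 = 13 is NOT divisible by 3.
    ⇒ system is inconsistent (no integer solution).

No solution (the system is inconsistent).


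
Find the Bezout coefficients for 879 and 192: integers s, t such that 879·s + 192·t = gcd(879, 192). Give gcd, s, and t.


Euclidean algorithm on (879, 192) — divide until remainder is 0:
  879 = 4 · 192 + 111
  192 = 1 · 111 + 81
  111 = 1 · 81 + 30
  81 = 2 · 30 + 21
  30 = 1 · 21 + 9
  21 = 2 · 9 + 3
  9 = 3 · 3 + 0
gcd(879, 192) = 3.
Track Bezout coefficients alongside the remainders: start with r₀ = 879 = a·1 + b·0 (s = 1, t = 0) and r₁ = 192 = a·0 + b·1 (s = 0, t = 1); each new remainder r_{k+1} = r_{k-1} − q_k·r_k inherits s_{k+1} = s_{k-1} − q_k·s_k, t_{k+1} = t_{k-1} − q_k·t_k, so r_k = a·s_k + b·t_k at every step:
  q = 4: r = 111, s = 1 − 4·0 = 1, t = 0 − 4·1 = -4  (check: 879·1 + 192·(-4) = 111)
  q = 1: r = 81, s = 0 − 1·1 = -1, t = 1 − 1·(-4) = 5  (check: 879·(-1) + 192·5 = 81)
  q = 1: r = 30, s = 1 − 1·(-1) = 2, t = -4 − 1·5 = -9  (check: 879·2 + 192·(-9) = 30)
  q = 2: r = 21, s = -1 − 2·2 = -5, t = 5 − 2·(-9) = 23  (check: 879·(-5) + 192·23 = 21)
  q = 1: r = 9, s = 2 − 1·(-5) = 7, t = -9 − 1·23 = -32  (check: 879·7 + 192·(-32) = 9)
  q = 2: r = 3, s = -5 − 2·7 = -19, t = 23 − 2·(-32) = 87  (check: 879·(-19) + 192·87 = 3)
The row with r = 3 (the gcd) gives the Bezout coefficients s = -19, t = 87.
Result: 879 · (-19) + 192 · (87) = 3.

gcd(879, 192) = 3; s = -19, t = 87 (check: 879·(-19) + 192·87 = 3).


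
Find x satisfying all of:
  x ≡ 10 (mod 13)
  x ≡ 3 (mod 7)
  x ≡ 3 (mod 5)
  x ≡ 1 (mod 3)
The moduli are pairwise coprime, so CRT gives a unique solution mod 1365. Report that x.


Product of moduli M = 13 · 7 · 5 · 3 = 1365.
Merge one congruence at a time:
  Start: x ≡ 10 (mod 13).
  Combine with x ≡ 3 (mod 7); new modulus lcm = 91.
    Write x = 10 + 13·t and substitute into x ≡ 3 (mod 7): 13·t ≡ 3 − 10 = -7 (mod 7).
    Reduce coefficients mod 7: 6·t ≡ 0 (mod 7).
    The inverse of 6 mod 7 is 6 (since 6·6 = 36 = 5·7 + 1), so t ≡ 6·0 = 0 ≡ 0 (mod 7).
    Then x = 10 + 13·0 = 10, valid modulo lcm(13, 7) = 91: x ≡ 10 (mod 91).
  Combine with x ≡ 3 (mod 5); new modulus lcm = 455.
    Write x = 10 + 91·t and substitute into x ≡ 3 (mod 5): 91·t ≡ 3 − 10 = -7 (mod 5).
    Reduce coefficients mod 5: 1·t ≡ 3 (mod 5).
    So t ≡ 3 (mod 5).
    Then x = 10 + 91·3 = 283, valid modulo lcm(91, 5) = 455: x ≡ 283 (mod 455).
  Combine with x ≡ 1 (mod 3); new modulus lcm = 1365.
    Write x = 283 + 455·t and substitute into x ≡ 1 (mod 3): 455·t ≡ 1 − 283 = -282 (mod 3).
    Reduce coefficients mod 3: 2·t ≡ 0 (mod 3).
    The inverse of 2 mod 3 is 2 (since 2·2 = 4 = 1·3 + 1), so t ≡ 2·0 = 0 ≡ 0 (mod 3).
    Then x = 283 + 455·0 = 283, valid modulo lcm(455, 3) = 1365: x ≡ 283 (mod 1365).
Verify against each original: 283 mod 13 = 10, 283 mod 7 = 3, 283 mod 5 = 3, 283 mod 3 = 1.

x ≡ 283 (mod 1365).


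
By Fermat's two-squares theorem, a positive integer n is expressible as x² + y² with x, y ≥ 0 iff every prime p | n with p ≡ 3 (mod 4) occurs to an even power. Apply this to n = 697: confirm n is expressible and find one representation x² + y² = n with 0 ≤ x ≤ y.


Step 1: Factor n = 697 = 17 · 41.
Step 2: Check the mod-4 condition on each prime factor: 17 ≡ 1 (mod 4), exponent 1; 41 ≡ 1 (mod 4), exponent 1.
All primes ≡ 3 (mod 4) appear to even exponent (or don't appear), so by the two-squares theorem n IS expressible as a sum of two squares.
Step 3: Build a representation. Here n = 17 · 41 is a product of primes ≡ 1 (mod 4). Each prime p ≡ 1 (mod 4) is itself a sum of two squares; find a² by testing p − a² for a perfect square:
  17: 17 − 1² = 16 = 4² ⇒ 17 = 1² + 4².
  41: 41 − 1² = 40, 41 − 2² = 37, 41 − 3² = 32, 41 − 4² = 25 = 5² ⇒ 41 = 4² + 5².
  Combine using the Brahmagupta–Fibonacci identity (a² + b²)(c² + d²) = (ac − bd)² + (ad + bc)² = (ac + bd)² + (ad − bc)²:
  17 · 41 = 697: from (1² + 4²)(4² + 5²), take (1·4 − 4·5, 1·5 + 4·4) = (4 − 20, 5 + 16) = (-16, 21); dropping signs (only squares matter) gives (16, 21); check 16² + 21² = 256 + 441 = 697 ✓.
Step 4: Order so x ≤ y and verify: 16² + 21² = 256 + 441 = 697 = n. ✓

n = 697 = 16² + 21² (one valid representation with x ≤ y).


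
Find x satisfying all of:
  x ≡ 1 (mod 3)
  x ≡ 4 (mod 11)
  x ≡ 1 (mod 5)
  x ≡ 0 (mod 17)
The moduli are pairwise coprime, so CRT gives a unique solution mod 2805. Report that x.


Product of moduli M = 3 · 11 · 5 · 17 = 2805.
Merge one congruence at a time:
  Start: x ≡ 1 (mod 3).
  Combine with x ≡ 4 (mod 11); new modulus lcm = 33.
    Write x = 1 + 3·t and substitute into x ≡ 4 (mod 11): 3·t ≡ 4 − 1 = 3 (mod 11).
    The inverse of 3 mod 11 is 4 (since 3·4 = 12 = 1·11 + 1), so t ≡ 4·3 = 12 ≡ 1 (mod 11).
    Then x = 1 + 3·1 = 4, valid modulo lcm(3, 11) = 33: x ≡ 4 (mod 33).
  Combine with x ≡ 1 (mod 5); new modulus lcm = 165.
    Write x = 4 + 33·t and substitute into x ≡ 1 (mod 5): 33·t ≡ 1 − 4 = -3 (mod 5).
    Reduce coefficients mod 5: 3·t ≡ 2 (mod 5).
    The inverse of 3 mod 5 is 2 (since 3·2 = 6 = 1·5 + 1), so t ≡ 2·2 = 4 ≡ 4 (mod 5).
    Then x = 4 + 33·4 = 136, valid modulo lcm(33, 5) = 165: x ≡ 136 (mod 165).
  Combine with x ≡ 0 (mod 17); new modulus lcm = 2805.
    Write x = 136 + 165·t and substitute into x ≡ 0 (mod 17): 165·t ≡ 0 − 136 = -136 (mod 17).
    Reduce coefficients mod 17: 12·t ≡ 0 (mod 17).
    The inverse of 12 mod 17 is 10 (since 12·10 = 120 = 7·17 + 1), so t ≡ 10·0 = 0 ≡ 0 (mod 17).
    Then x = 136 + 165·0 = 136, valid modulo lcm(165, 17) = 2805: x ≡ 136 (mod 2805).
Verify against each original: 136 mod 3 = 1, 136 mod 11 = 4, 136 mod 5 = 1, 136 mod 17 = 0.

x ≡ 136 (mod 2805).


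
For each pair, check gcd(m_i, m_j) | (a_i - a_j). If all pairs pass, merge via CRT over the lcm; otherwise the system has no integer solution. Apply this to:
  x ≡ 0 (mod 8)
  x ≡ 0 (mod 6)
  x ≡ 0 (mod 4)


Moduli 8, 6, 4 are not pairwise coprime, so CRT works modulo lcm(m_i) when all pairwise compatibility conditions hold.
Pairwise compatibility: gcd(m_i, m_j) must divide a_i - a_j for every pair.
Merge one congruence at a time:
  Start: x ≡ 0 (mod 8).
  Combine with x ≡ 0 (mod 6): gcd(8, 6) = 2; 0 - 0 = 0, which IS divisible by 2, so compatible.
    Write x = 0 + 8·t and substitute into x ≡ 0 (mod 6): 8·t ≡ 0 − 0 = 0 (mod 6).
    Divide the congruence (and modulus) by g = 2: 4·t ≡ 0 (mod 3).
    Reduce coefficients mod 3: 1·t ≡ 0 (mod 3).
    So t ≡ 0 (mod 3).
    Then x = 0 + 8·0 = 0, valid modulo lcm(8, 6) = 24: x ≡ 0 (mod 24).
  Combine with x ≡ 0 (mod 4): gcd(24, 4) = 4; 0 - 0 = 0, which IS divisible by 4, so compatible.
    Write x = 0 + 24·t and substitute into x ≡ 0 (mod 4): 24·t ≡ 0 − 0 = 0 (mod 4).
    Divide the congruence (and modulus) by g = 4: 6·t ≡ 0 (mod 1).
    Modulo 1 every t works; take t = 0.
    Then x = 0 + 24·0 = 0, valid modulo lcm(24, 4) = 24: x ≡ 0 (mod 24).
Verify: 0 mod 8 = 0, 0 mod 6 = 0, 0 mod 4 = 0.

x ≡ 0 (mod 24).


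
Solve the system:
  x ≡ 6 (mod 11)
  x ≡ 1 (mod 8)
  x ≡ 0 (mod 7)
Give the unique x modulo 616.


Moduli 11, 8, 7 are pairwise coprime; by CRT there is a unique solution modulo M = 11 · 8 · 7 = 616.
Solve pairwise, accumulating the modulus:
  Start with x ≡ 6 (mod 11).
  Combine with x ≡ 1 (mod 8): since gcd(11, 8) = 1, we get a unique residue mod 88.
    Write x = 6 + 11·t and substitute into x ≡ 1 (mod 8): 11·t ≡ 1 − 6 = -5 (mod 8).
    Reduce coefficients mod 8: 3·t ≡ 3 (mod 8).
    The inverse of 3 mod 8 is 3 (since 3·3 = 9 = 1·8 + 1), so t ≡ 3·3 = 9 ≡ 1 (mod 8).
    Then x = 6 + 11·1 = 17, valid modulo lcm(11, 8) = 88: x ≡ 17 (mod 88).
  Combine with x ≡ 0 (mod 7): since gcd(88, 7) = 1, we get a unique residue mod 616.
    Write x = 17 + 88·t and substitute into x ≡ 0 (mod 7): 88·t ≡ 0 − 17 = -17 (mod 7).
    Reduce coefficients mod 7: 4·t ≡ 4 (mod 7).
    The inverse of 4 mod 7 is 2 (since 4·2 = 8 = 1·7 + 1), so t ≡ 2·4 = 8 ≡ 1 (mod 7).
    Then x = 17 + 88·1 = 105, valid modulo lcm(88, 7) = 616: x ≡ 105 (mod 616).
Verify: 105 mod 11 = 6 ✓, 105 mod 8 = 1 ✓, 105 mod 7 = 0 ✓.

x ≡ 105 (mod 616).


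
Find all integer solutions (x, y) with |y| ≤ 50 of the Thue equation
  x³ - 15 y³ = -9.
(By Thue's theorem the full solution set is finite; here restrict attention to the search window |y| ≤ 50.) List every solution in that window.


The equation is x³ - 15y³ = -9. For fixed y, x³ = 15·y³ − 9, so a solution requires the RHS to be a perfect cube.
Strategy: iterate y from -50 to 50, compute RHS = 15·y³ − 9, and check whether it is a (positive or negative) perfect cube.
Check small values of y:
  y = 0: RHS = -9 is not a perfect cube.
  y = 1: RHS = 6 is not a perfect cube.
  y = -1: RHS = -24 is not a perfect cube.
  y = 2: RHS = 111 is not a perfect cube.
  y = -2: RHS = -129 is not a perfect cube.
  y = 3: RHS = 396 is not a perfect cube.
  y = -3: RHS = -414 is not a perfect cube.
Continuing the search up to |y| = 50 finds no solutions either.
No (x, y) in the scanned range satisfies the equation.

No integer solutions with |y| ≤ 50.


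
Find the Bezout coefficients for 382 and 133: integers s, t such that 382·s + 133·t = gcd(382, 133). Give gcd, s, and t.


Euclidean algorithm on (382, 133) — divide until remainder is 0:
  382 = 2 · 133 + 116
  133 = 1 · 116 + 17
  116 = 6 · 17 + 14
  17 = 1 · 14 + 3
  14 = 4 · 3 + 2
  3 = 1 · 2 + 1
  2 = 2 · 1 + 0
gcd(382, 133) = 1.
Track Bezout coefficients alongside the remainders: start with r₀ = 382 = a·1 + b·0 (s = 1, t = 0) and r₁ = 133 = a·0 + b·1 (s = 0, t = 1); each new remainder r_{k+1} = r_{k-1} − q_k·r_k inherits s_{k+1} = s_{k-1} − q_k·s_k, t_{k+1} = t_{k-1} − q_k·t_k, so r_k = a·s_k + b·t_k at every step:
  q = 2: r = 116, s = 1 − 2·0 = 1, t = 0 − 2·1 = -2  (check: 382·1 + 133·(-2) = 116)
  q = 1: r = 17, s = 0 − 1·1 = -1, t = 1 − 1·(-2) = 3  (check: 382·(-1) + 133·3 = 17)
  q = 6: r = 14, s = 1 − 6·(-1) = 7, t = -2 − 6·3 = -20  (check: 382·7 + 133·(-20) = 14)
  q = 1: r = 3, s = -1 − 1·7 = -8, t = 3 − 1·(-20) = 23  (check: 382·(-8) + 133·23 = 3)
  q = 4: r = 2, s = 7 − 4·(-8) = 39, t = -20 − 4·23 = -112  (check: 382·39 + 133·(-112) = 2)
  q = 1: r = 1, s = -8 − 1·39 = -47, t = 23 − 1·(-112) = 135  (check: 382·(-47) + 133·135 = 1)
The row with r = 1 (the gcd) gives the Bezout coefficients s = -47, t = 135.
Result: 382 · (-47) + 133 · (135) = 1.

gcd(382, 133) = 1; s = -47, t = 135 (check: 382·(-47) + 133·135 = 1).


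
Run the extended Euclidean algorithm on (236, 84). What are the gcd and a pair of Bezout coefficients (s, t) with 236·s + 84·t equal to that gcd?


Euclidean algorithm on (236, 84) — divide until remainder is 0:
  236 = 2 · 84 + 68
  84 = 1 · 68 + 16
  68 = 4 · 16 + 4
  16 = 4 · 4 + 0
gcd(236, 84) = 4.
Track Bezout coefficients alongside the remainders: start with r₀ = 236 = a·1 + b·0 (s = 1, t = 0) and r₁ = 84 = a·0 + b·1 (s = 0, t = 1); each new remainder r_{k+1} = r_{k-1} − q_k·r_k inherits s_{k+1} = s_{k-1} − q_k·s_k, t_{k+1} = t_{k-1} − q_k·t_k, so r_k = a·s_k + b·t_k at every step:
  q = 2: r = 68, s = 1 − 2·0 = 1, t = 0 − 2·1 = -2  (check: 236·1 + 84·(-2) = 68)
  q = 1: r = 16, s = 0 − 1·1 = -1, t = 1 − 1·(-2) = 3  (check: 236·(-1) + 84·3 = 16)
  q = 4: r = 4, s = 1 − 4·(-1) = 5, t = -2 − 4·3 = -14  (check: 236·5 + 84·(-14) = 4)
The row with r = 4 (the gcd) gives the Bezout coefficients s = 5, t = -14.
Result: 236 · (5) + 84 · (-14) = 4.

gcd(236, 84) = 4; s = 5, t = -14 (check: 236·5 + 84·(-14) = 4).


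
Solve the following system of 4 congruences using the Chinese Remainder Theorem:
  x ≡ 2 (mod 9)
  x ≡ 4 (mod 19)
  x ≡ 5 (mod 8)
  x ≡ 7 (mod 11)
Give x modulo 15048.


Product of moduli M = 9 · 19 · 8 · 11 = 15048.
Merge one congruence at a time:
  Start: x ≡ 2 (mod 9).
  Combine with x ≡ 4 (mod 19); new modulus lcm = 171.
    Write x = 2 + 9·t and substitute into x ≡ 4 (mod 19): 9·t ≡ 4 − 2 = 2 (mod 19).
    The inverse of 9 mod 19 is 17 (since 9·17 = 153 = 8·19 + 1), so t ≡ 17·2 = 34 ≡ 15 (mod 19).
    Then x = 2 + 9·15 = 137, valid modulo lcm(9, 19) = 171: x ≡ 137 (mod 171).
  Combine with x ≡ 5 (mod 8); new modulus lcm = 1368.
    Write x = 137 + 171·t and substitute into x ≡ 5 (mod 8): 171·t ≡ 5 − 137 = -132 (mod 8).
    Reduce coefficients mod 8: 3·t ≡ 4 (mod 8).
    The inverse of 3 mod 8 is 3 (since 3·3 = 9 = 1·8 + 1), so t ≡ 3·4 = 12 ≡ 4 (mod 8).
    Then x = 137 + 171·4 = 821, valid modulo lcm(171, 8) = 1368: x ≡ 821 (mod 1368).
  Combine with x ≡ 7 (mod 11); new modulus lcm = 15048.
    Write x = 821 + 1368·t and substitute into x ≡ 7 (mod 11): 1368·t ≡ 7 − 821 = -814 (mod 11).
    Reduce coefficients mod 11: 4·t ≡ 0 (mod 11).
    The inverse of 4 mod 11 is 3 (since 4·3 = 12 = 1·11 + 1), so t ≡ 3·0 = 0 ≡ 0 (mod 11).
    Then x = 821 + 1368·0 = 821, valid modulo lcm(1368, 11) = 15048: x ≡ 821 (mod 15048).
Verify against each original: 821 mod 9 = 2, 821 mod 19 = 4, 821 mod 8 = 5, 821 mod 11 = 7.

x ≡ 821 (mod 15048).


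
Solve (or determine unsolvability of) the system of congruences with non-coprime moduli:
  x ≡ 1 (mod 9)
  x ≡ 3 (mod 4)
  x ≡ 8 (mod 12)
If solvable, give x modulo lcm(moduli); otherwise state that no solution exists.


Moduli 9, 4, 12 are not pairwise coprime, so CRT works modulo lcm(m_i) when all pairwise compatibility conditions hold.
Pairwise compatibility: gcd(m_i, m_j) must divide a_i - a_j for every pair.
Merge one congruence at a time:
  Start: x ≡ 1 (mod 9).
  Combine with x ≡ 3 (mod 4): gcd(9, 4) = 1; 3 - 1 = 2, which IS divisible by 1, so compatible.
    Write x = 1 + 9·t and substitute into x ≡ 3 (mod 4): 9·t ≡ 3 − 1 = 2 (mod 4).
    Reduce coefficients mod 4: 1·t ≡ 2 (mod 4).
    So t ≡ 2 (mod 4).
    Then x = 1 + 9·2 = 19, valid modulo lcm(9, 4) = 36: x ≡ 19 (mod 36).
  Combine with x ≡ 8 (mod 12): gcd(36, 12) = 12, and 8 - 19 = -11 is NOT divisible by 12.
    ⇒ system is inconsistent (no integer solution).

No solution (the system is inconsistent).


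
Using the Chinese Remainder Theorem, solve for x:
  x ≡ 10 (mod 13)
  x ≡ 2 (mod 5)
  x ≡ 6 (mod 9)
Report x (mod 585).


Moduli 13, 5, 9 are pairwise coprime; by CRT there is a unique solution modulo M = 13 · 5 · 9 = 585.
Solve pairwise, accumulating the modulus:
  Start with x ≡ 10 (mod 13).
  Combine with x ≡ 2 (mod 5): since gcd(13, 5) = 1, we get a unique residue mod 65.
    Write x = 10 + 13·t and substitute into x ≡ 2 (mod 5): 13·t ≡ 2 − 10 = -8 (mod 5).
    Reduce coefficients mod 5: 3·t ≡ 2 (mod 5).
    The inverse of 3 mod 5 is 2 (since 3·2 = 6 = 1·5 + 1), so t ≡ 2·2 = 4 ≡ 4 (mod 5).
    Then x = 10 + 13·4 = 62, valid modulo lcm(13, 5) = 65: x ≡ 62 (mod 65).
  Combine with x ≡ 6 (mod 9): since gcd(65, 9) = 1, we get a unique residue mod 585.
    Write x = 62 + 65·t and substitute into x ≡ 6 (mod 9): 65·t ≡ 6 − 62 = -56 (mod 9).
    Reduce coefficients mod 9: 2·t ≡ 7 (mod 9).
    The inverse of 2 mod 9 is 5 (since 2·5 = 10 = 1·9 + 1), so t ≡ 5·7 = 35 ≡ 8 (mod 9).
    Then x = 62 + 65·8 = 582, valid modulo lcm(65, 9) = 585: x ≡ 582 (mod 585).
Verify: 582 mod 13 = 10 ✓, 582 mod 5 = 2 ✓, 582 mod 9 = 6 ✓.

x ≡ 582 (mod 585).


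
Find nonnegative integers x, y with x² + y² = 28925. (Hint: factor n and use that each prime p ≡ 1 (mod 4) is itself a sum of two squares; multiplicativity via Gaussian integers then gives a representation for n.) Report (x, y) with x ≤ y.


Step 1: Factor n = 28925 = 5^2 · 13 · 89.
Step 2: Check the mod-4 condition on each prime factor: 5 ≡ 1 (mod 4), exponent 2; 13 ≡ 1 (mod 4), exponent 1; 89 ≡ 1 (mod 4), exponent 1.
All primes ≡ 3 (mod 4) appear to even exponent (or don't appear), so by the two-squares theorem n IS expressible as a sum of two squares.
Step 3: Build a representation. Group n = k² · m with k = 5 and m = 13 · 89 = 1157 (a product of primes ≡ 1 (mod 4)); a representation of m scales to one of n via (k·x)² + (k·y)² = k²(x² + y²). Each prime p ≡ 1 (mod 4) is itself a sum of two squares; find a² by testing p − a² for a perfect square:
  13: 13 − 1² = 12, 13 − 2² = 9 = 3² ⇒ 13 = 2² + 3².
  89: 89 − 1² = 88, 89 − 2² = 85, 89 − 3² = 80, 89 − 4² = 73, 89 − 5² = 64 = 8² ⇒ 89 = 5² + 8².
  Combine using the Brahmagupta–Fibonacci identity (a² + b²)(c² + d²) = (ac − bd)² + (ad + bc)² = (ac + bd)² + (ad − bc)²:
  13 · 89 = 1157: from (2² + 3²)(5² + 8²), take (2·5 − 3·8, 2·8 + 3·5) = (10 − 24, 16 + 15) = (-14, 31); dropping signs (only squares matter) gives (14, 31); check 14² + 31² = 196 + 961 = 1157 ✓.
  Scale by k = 5: (5·14, 5·31) = (70, 155).
Step 4: Order so x ≤ y and verify: 70² + 155² = 4900 + 24025 = 28925 = n. ✓

n = 28925 = 70² + 155² (one valid representation with x ≤ y).


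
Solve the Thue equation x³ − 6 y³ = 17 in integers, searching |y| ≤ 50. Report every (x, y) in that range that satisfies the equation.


The equation is x³ - 6y³ = 17. For fixed y, x³ = 6·y³ + 17, so a solution requires the RHS to be a perfect cube.
Strategy: iterate y from -50 to 50, compute RHS = 6·y³ + 17, and check whether it is a (positive or negative) perfect cube.
Check small values of y:
  y = 0: RHS = 17 is not a perfect cube.
  y = 1: RHS = 23 is not a perfect cube.
  y = -1: RHS = 11 is not a perfect cube.
  y = 2: RHS = 65 is not a perfect cube.
  y = -2: RHS = -31 is not a perfect cube.
  y = 3: RHS = 179 is not a perfect cube.
  y = -3: RHS = -145 is not a perfect cube.
Continuing the search up to |y| = 50 finds no solutions either.
No (x, y) in the scanned range satisfies the equation.

No integer solutions with |y| ≤ 50.


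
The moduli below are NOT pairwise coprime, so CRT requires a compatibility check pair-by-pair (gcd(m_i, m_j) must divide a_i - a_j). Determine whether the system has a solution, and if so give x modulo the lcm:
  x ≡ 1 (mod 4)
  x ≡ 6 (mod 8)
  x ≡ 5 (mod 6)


Moduli 4, 8, 6 are not pairwise coprime, so CRT works modulo lcm(m_i) when all pairwise compatibility conditions hold.
Pairwise compatibility: gcd(m_i, m_j) must divide a_i - a_j for every pair.
Merge one congruence at a time:
  Start: x ≡ 1 (mod 4).
  Combine with x ≡ 6 (mod 8): gcd(4, 8) = 4, and 6 - 1 = 5 is NOT divisible by 4.
    ⇒ system is inconsistent (no integer solution).

No solution (the system is inconsistent).


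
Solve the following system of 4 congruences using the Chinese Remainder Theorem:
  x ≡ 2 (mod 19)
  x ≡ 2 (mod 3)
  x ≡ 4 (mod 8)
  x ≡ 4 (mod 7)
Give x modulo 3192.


Product of moduli M = 19 · 3 · 8 · 7 = 3192.
Merge one congruence at a time:
  Start: x ≡ 2 (mod 19).
  Combine with x ≡ 2 (mod 3); new modulus lcm = 57.
    Write x = 2 + 19·t and substitute into x ≡ 2 (mod 3): 19·t ≡ 2 − 2 = 0 (mod 3).
    Reduce coefficients mod 3: 1·t ≡ 0 (mod 3).
    So t ≡ 0 (mod 3).
    Then x = 2 + 19·0 = 2, valid modulo lcm(19, 3) = 57: x ≡ 2 (mod 57).
  Combine with x ≡ 4 (mod 8); new modulus lcm = 456.
    Write x = 2 + 57·t and substitute into x ≡ 4 (mod 8): 57·t ≡ 4 − 2 = 2 (mod 8).
    Reduce coefficients mod 8: 1·t ≡ 2 (mod 8).
    So t ≡ 2 (mod 8).
    Then x = 2 + 57·2 = 116, valid modulo lcm(57, 8) = 456: x ≡ 116 (mod 456).
  Combine with x ≡ 4 (mod 7); new modulus lcm = 3192.
    Write x = 116 + 456·t and substitute into x ≡ 4 (mod 7): 456·t ≡ 4 − 116 = -112 (mod 7).
    Reduce coefficients mod 7: 1·t ≡ 0 (mod 7).
    So t ≡ 0 (mod 7).
    Then x = 116 + 456·0 = 116, valid modulo lcm(456, 7) = 3192: x ≡ 116 (mod 3192).
Verify against each original: 116 mod 19 = 2, 116 mod 3 = 2, 116 mod 8 = 4, 116 mod 7 = 4.

x ≡ 116 (mod 3192).


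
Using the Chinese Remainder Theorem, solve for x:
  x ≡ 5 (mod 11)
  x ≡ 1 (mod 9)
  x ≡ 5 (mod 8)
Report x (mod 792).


Moduli 11, 9, 8 are pairwise coprime; by CRT there is a unique solution modulo M = 11 · 9 · 8 = 792.
Solve pairwise, accumulating the modulus:
  Start with x ≡ 5 (mod 11).
  Combine with x ≡ 1 (mod 9): since gcd(11, 9) = 1, we get a unique residue mod 99.
    Write x = 5 + 11·t and substitute into x ≡ 1 (mod 9): 11·t ≡ 1 − 5 = -4 (mod 9).
    Reduce coefficients mod 9: 2·t ≡ 5 (mod 9).
    The inverse of 2 mod 9 is 5 (since 2·5 = 10 = 1·9 + 1), so t ≡ 5·5 = 25 ≡ 7 (mod 9).
    Then x = 5 + 11·7 = 82, valid modulo lcm(11, 9) = 99: x ≡ 82 (mod 99).
  Combine with x ≡ 5 (mod 8): since gcd(99, 8) = 1, we get a unique residue mod 792.
    Write x = 82 + 99·t and substitute into x ≡ 5 (mod 8): 99·t ≡ 5 − 82 = -77 (mod 8).
    Reduce coefficients mod 8: 3·t ≡ 3 (mod 8).
    The inverse of 3 mod 8 is 3 (since 3·3 = 9 = 1·8 + 1), so t ≡ 3·3 = 9 ≡ 1 (mod 8).
    Then x = 82 + 99·1 = 181, valid modulo lcm(99, 8) = 792: x ≡ 181 (mod 792).
Verify: 181 mod 11 = 5 ✓, 181 mod 9 = 1 ✓, 181 mod 8 = 5 ✓.

x ≡ 181 (mod 792).


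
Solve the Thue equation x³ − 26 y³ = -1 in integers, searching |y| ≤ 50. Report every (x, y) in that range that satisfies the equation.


The equation is x³ - 26y³ = -1. For fixed y, x³ = 26·y³ − 1, so a solution requires the RHS to be a perfect cube.
Strategy: iterate y from -50 to 50, compute RHS = 26·y³ − 1, and check whether it is a (positive or negative) perfect cube.
Check small values of y:
  y = 0: RHS = -1 = (-1)³ ⇒ x = -1 works.
  y = 1: RHS = 25 is not a perfect cube.
  y = -1: RHS = -27 = (-3)³ ⇒ x = -3 works.
  y = 2: RHS = 207 is not a perfect cube.
  y = -2: RHS = -209 is not a perfect cube.
  y = 3: RHS = 701 is not a perfect cube.
  y = -3: RHS = -703 is not a perfect cube.
Continuing the search up to |y| = 50 finds no further solutions beyond those listed.
Collected solutions: (-1, 0), (-3, -1).

Solutions (with |y| ≤ 50): (-1, 0), (-3, -1).


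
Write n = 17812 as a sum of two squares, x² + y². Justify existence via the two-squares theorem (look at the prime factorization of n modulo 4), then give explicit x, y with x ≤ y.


Step 1: Factor n = 17812 = 2^2 · 61 · 73.
Step 2: Check the mod-4 condition on each prime factor: 2 = 2 (special); 61 ≡ 1 (mod 4), exponent 1; 73 ≡ 1 (mod 4), exponent 1.
All primes ≡ 3 (mod 4) appear to even exponent (or don't appear), so by the two-squares theorem n IS expressible as a sum of two squares.
Step 3: Build a representation. Group n = k² · m with k = 2 and m = 61 · 73 = 4453 (a product of primes ≡ 1 (mod 4)); a representation of m scales to one of n via (k·x)² + (k·y)² = k²(x² + y²). Each prime p ≡ 1 (mod 4) is itself a sum of two squares; find a² by testing p − a² for a perfect square:
  61: 61 − 1² = 60, 61 − 2² = 57, 61 − 3² = 52, 61 − 4² = 45, 61 − 5² = 36 = 6² ⇒ 61 = 5² + 6².
  73: 73 − 1² = 72, 73 − 2² = 69, 73 − 3² = 64 = 8² ⇒ 73 = 3² + 8².
  Combine using the Brahmagupta–Fibonacci identity (a² + b²)(c² + d²) = (ac − bd)² + (ad + bc)² = (ac + bd)² + (ad − bc)²:
  61 · 73 = 4453: from (5² + 6²)(3² + 8²), take (5·3 − 6·8, 5·8 + 6·3) = (15 − 48, 40 + 18) = (-33, 58); dropping signs (only squares matter) gives (33, 58); check 33² + 58² = 1089 + 3364 = 4453 ✓.
  Scale by k = 2: (2·33, 2·58) = (66, 116).
Step 4: Order so x ≤ y and verify: 66² + 116² = 4356 + 13456 = 17812 = n. ✓

n = 17812 = 66² + 116² (one valid representation with x ≤ y).
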